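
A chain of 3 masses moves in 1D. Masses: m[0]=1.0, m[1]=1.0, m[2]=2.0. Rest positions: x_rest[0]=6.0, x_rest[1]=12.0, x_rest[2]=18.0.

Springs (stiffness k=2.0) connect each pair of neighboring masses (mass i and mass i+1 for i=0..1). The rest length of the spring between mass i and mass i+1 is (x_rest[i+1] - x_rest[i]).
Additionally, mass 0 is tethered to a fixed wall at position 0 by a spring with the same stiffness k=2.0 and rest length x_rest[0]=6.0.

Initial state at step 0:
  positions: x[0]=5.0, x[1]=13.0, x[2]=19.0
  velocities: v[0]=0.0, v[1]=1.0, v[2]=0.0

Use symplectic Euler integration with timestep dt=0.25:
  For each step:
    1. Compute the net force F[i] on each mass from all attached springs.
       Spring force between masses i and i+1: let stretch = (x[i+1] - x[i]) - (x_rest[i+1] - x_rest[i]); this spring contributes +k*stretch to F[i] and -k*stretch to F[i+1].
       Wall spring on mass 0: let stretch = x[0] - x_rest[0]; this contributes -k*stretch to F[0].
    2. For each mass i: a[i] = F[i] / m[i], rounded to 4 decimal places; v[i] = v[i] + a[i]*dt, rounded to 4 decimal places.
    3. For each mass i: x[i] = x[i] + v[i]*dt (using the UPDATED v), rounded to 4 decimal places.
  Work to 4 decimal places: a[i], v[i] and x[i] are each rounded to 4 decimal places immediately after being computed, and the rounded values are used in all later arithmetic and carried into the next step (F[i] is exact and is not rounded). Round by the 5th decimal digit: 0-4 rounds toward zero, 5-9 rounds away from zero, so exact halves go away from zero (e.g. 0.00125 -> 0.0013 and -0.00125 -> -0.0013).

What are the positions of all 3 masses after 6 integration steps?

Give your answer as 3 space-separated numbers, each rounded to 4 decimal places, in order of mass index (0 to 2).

Step 0: x=[5.0000 13.0000 19.0000] v=[0.0000 1.0000 0.0000]
Step 1: x=[5.3750 13.0000 19.0000] v=[1.5000 0.0000 0.0000]
Step 2: x=[6.0313 12.7969 19.0000] v=[2.6250 -0.8125 0.0000]
Step 3: x=[6.7794 12.5235 18.9873] v=[2.9922 -1.0938 -0.0508]
Step 4: x=[7.3981 12.3400 18.9456] v=[2.4746 -0.7340 -0.1668]
Step 5: x=[7.7097 12.3645 18.8661] v=[1.2465 0.0979 -0.3182]
Step 6: x=[7.6395 12.6198 18.7552] v=[-0.2810 1.0213 -0.4436]

Answer: 7.6395 12.6198 18.7552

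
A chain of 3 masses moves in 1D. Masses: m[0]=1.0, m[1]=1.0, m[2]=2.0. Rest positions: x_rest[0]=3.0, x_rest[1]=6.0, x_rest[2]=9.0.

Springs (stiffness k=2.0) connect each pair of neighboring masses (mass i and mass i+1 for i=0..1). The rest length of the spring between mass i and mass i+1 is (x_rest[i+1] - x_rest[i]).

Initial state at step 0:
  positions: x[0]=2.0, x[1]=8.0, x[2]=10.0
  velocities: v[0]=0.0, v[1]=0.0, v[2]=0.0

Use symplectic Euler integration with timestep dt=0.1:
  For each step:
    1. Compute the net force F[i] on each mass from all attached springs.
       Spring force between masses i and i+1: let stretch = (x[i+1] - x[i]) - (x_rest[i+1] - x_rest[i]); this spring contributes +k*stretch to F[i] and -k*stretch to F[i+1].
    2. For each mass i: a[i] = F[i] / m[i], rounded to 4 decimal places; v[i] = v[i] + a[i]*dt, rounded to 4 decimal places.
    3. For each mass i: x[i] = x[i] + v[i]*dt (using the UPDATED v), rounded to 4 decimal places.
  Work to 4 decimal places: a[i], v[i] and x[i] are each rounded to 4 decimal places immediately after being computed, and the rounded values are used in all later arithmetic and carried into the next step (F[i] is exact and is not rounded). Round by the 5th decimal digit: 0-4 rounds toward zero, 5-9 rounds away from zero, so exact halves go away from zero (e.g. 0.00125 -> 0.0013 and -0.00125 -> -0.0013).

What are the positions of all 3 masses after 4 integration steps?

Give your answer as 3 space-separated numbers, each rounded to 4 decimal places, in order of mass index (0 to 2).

Answer: 2.5591 7.2672 10.0869

Derivation:
Step 0: x=[2.0000 8.0000 10.0000] v=[0.0000 0.0000 0.0000]
Step 1: x=[2.0600 7.9200 10.0100] v=[0.6000 -0.8000 0.1000]
Step 2: x=[2.1772 7.7646 10.0291] v=[1.1720 -1.5540 0.1910]
Step 3: x=[2.3462 7.5427 10.0556] v=[1.6895 -2.2186 0.2646]
Step 4: x=[2.5591 7.2672 10.0869] v=[2.1288 -2.7553 0.3133]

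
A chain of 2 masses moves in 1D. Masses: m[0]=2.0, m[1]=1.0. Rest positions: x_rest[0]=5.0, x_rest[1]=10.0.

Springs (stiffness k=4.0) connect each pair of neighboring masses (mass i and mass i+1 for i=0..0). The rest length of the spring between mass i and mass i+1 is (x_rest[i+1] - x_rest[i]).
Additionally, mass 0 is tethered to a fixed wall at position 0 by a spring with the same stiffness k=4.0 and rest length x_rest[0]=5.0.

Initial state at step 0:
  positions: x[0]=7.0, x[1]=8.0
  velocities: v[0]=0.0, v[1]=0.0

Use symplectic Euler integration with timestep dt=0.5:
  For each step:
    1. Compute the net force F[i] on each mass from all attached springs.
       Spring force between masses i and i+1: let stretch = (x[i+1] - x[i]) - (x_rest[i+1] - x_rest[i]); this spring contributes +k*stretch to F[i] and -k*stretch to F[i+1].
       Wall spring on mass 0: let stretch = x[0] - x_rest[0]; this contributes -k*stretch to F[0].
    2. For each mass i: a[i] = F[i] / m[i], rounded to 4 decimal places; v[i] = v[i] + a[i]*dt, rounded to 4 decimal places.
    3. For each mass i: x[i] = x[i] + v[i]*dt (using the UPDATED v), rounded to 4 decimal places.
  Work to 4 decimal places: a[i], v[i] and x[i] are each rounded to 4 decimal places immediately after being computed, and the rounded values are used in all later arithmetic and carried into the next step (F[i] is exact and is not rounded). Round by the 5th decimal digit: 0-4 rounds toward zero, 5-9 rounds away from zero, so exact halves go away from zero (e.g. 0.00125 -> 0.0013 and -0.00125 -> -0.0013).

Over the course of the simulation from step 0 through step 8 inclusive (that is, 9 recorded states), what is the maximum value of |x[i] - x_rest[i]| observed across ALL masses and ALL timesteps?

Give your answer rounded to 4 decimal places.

Step 0: x=[7.0000 8.0000] v=[0.0000 0.0000]
Step 1: x=[4.0000 12.0000] v=[-6.0000 8.0000]
Step 2: x=[3.0000 13.0000] v=[-2.0000 2.0000]
Step 3: x=[5.5000 9.0000] v=[5.0000 -8.0000]
Step 4: x=[7.0000 6.5000] v=[3.0000 -5.0000]
Step 5: x=[4.7500 9.5000] v=[-4.5000 6.0000]
Step 6: x=[2.5000 12.7500] v=[-4.5000 6.5000]
Step 7: x=[4.1250 10.7500] v=[3.2500 -4.0000]
Step 8: x=[7.0000 7.1250] v=[5.7500 -7.2500]
Max displacement = 3.5000

Answer: 3.5000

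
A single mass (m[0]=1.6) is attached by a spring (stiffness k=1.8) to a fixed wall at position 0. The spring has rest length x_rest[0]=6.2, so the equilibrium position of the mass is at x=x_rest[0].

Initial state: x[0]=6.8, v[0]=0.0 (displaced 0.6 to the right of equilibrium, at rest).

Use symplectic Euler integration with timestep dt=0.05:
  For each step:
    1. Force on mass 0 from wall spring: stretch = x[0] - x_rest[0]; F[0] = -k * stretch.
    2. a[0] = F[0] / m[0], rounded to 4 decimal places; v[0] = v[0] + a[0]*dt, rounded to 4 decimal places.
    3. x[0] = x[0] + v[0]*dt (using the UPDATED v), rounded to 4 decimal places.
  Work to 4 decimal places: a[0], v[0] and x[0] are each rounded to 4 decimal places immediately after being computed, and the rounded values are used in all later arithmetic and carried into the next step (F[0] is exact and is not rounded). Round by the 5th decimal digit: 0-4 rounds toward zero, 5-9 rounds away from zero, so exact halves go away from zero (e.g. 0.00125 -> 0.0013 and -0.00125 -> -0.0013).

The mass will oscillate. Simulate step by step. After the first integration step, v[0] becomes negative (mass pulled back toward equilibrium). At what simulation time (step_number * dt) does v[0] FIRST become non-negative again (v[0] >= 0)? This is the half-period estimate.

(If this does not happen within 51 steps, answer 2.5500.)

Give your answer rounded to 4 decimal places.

Step 0: x=[6.8000] v=[0.0000]
Step 1: x=[6.7983] v=[-0.0338]
Step 2: x=[6.7949] v=[-0.0675]
Step 3: x=[6.7899] v=[-0.1010]
Step 4: x=[6.7832] v=[-0.1342]
Step 5: x=[6.7749] v=[-0.1670]
Step 6: x=[6.7649] v=[-0.1993]
Step 7: x=[6.7533] v=[-0.2311]
Step 8: x=[6.7402] v=[-0.2622]
Step 9: x=[6.7256] v=[-0.2926]
Step 10: x=[6.7095] v=[-0.3222]
Step 11: x=[6.6920] v=[-0.3509]
Step 12: x=[6.6731] v=[-0.3786]
Step 13: x=[6.6528] v=[-0.4052]
Step 14: x=[6.6313] v=[-0.4307]
Step 15: x=[6.6086] v=[-0.4550]
Step 16: x=[6.5847] v=[-0.4780]
Step 17: x=[6.5597] v=[-0.4996]
Step 18: x=[6.5337] v=[-0.5198]
Step 19: x=[6.5068] v=[-0.5386]
Step 20: x=[6.4790] v=[-0.5559]
Step 21: x=[6.4504] v=[-0.5716]
Step 22: x=[6.4211] v=[-0.5857]
Step 23: x=[6.3912] v=[-0.5981]
Step 24: x=[6.3608] v=[-0.6089]
Step 25: x=[6.3299] v=[-0.6179]
Step 26: x=[6.2986] v=[-0.6252]
Step 27: x=[6.2671] v=[-0.6307]
Step 28: x=[6.2354] v=[-0.6345]
Step 29: x=[6.2036] v=[-0.6365]
Step 30: x=[6.1718] v=[-0.6367]
Step 31: x=[6.1400] v=[-0.6351]
Step 32: x=[6.1084] v=[-0.6317]
Step 33: x=[6.0771] v=[-0.6265]
Step 34: x=[6.0461] v=[-0.6196]
Step 35: x=[6.0156] v=[-0.6109]
Step 36: x=[5.9856] v=[-0.6005]
Step 37: x=[5.9562] v=[-0.5884]
Step 38: x=[5.9275] v=[-0.5747]
Step 39: x=[5.8995] v=[-0.5594]
Step 40: x=[5.8724] v=[-0.5425]
Step 41: x=[5.8462] v=[-0.5241]
Step 42: x=[5.8210] v=[-0.5042]
Step 43: x=[5.7969] v=[-0.4829]
Step 44: x=[5.7739] v=[-0.4602]
Step 45: x=[5.7521] v=[-0.4362]
Step 46: x=[5.7316] v=[-0.4110]
Step 47: x=[5.7124] v=[-0.3847]
Step 48: x=[5.6945] v=[-0.3573]
Step 49: x=[5.6781] v=[-0.3289]
Step 50: x=[5.6631] v=[-0.2995]
Step 51: x=[5.6496] v=[-0.2693]
v[0] did not become non-negative within 51 steps; using fallback time=2.5500

Answer: 2.5500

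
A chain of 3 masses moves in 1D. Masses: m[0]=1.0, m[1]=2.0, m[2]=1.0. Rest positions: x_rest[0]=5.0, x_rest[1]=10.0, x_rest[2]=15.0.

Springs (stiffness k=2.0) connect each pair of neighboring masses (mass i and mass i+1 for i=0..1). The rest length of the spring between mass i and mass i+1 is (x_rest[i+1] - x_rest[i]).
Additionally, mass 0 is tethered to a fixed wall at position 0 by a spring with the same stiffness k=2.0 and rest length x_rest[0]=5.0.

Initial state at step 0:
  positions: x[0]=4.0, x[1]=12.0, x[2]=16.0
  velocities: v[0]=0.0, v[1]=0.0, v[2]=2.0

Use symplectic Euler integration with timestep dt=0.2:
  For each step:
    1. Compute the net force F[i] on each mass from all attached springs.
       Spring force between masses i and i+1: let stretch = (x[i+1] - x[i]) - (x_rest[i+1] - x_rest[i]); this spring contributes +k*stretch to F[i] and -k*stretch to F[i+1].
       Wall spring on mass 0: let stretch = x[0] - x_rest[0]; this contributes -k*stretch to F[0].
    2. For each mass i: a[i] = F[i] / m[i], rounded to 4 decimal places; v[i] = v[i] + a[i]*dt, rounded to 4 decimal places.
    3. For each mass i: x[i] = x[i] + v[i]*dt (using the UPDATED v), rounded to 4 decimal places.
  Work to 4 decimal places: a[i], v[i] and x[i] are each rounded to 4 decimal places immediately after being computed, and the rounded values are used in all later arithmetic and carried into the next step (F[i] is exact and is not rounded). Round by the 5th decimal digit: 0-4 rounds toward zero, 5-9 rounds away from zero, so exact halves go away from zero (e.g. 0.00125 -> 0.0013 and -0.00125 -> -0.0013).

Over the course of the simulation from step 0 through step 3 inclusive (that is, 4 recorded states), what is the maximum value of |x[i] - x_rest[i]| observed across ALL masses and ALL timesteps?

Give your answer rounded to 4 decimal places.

Answer: 2.4637

Derivation:
Step 0: x=[4.0000 12.0000 16.0000] v=[0.0000 0.0000 2.0000]
Step 1: x=[4.3200 11.8400 16.4800] v=[1.6000 -0.8000 2.4000]
Step 2: x=[4.8960 11.5648 16.9888] v=[2.8800 -1.3760 2.5440]
Step 3: x=[5.6138 11.2398 17.4637] v=[3.5891 -1.6250 2.3744]
Max displacement = 2.4637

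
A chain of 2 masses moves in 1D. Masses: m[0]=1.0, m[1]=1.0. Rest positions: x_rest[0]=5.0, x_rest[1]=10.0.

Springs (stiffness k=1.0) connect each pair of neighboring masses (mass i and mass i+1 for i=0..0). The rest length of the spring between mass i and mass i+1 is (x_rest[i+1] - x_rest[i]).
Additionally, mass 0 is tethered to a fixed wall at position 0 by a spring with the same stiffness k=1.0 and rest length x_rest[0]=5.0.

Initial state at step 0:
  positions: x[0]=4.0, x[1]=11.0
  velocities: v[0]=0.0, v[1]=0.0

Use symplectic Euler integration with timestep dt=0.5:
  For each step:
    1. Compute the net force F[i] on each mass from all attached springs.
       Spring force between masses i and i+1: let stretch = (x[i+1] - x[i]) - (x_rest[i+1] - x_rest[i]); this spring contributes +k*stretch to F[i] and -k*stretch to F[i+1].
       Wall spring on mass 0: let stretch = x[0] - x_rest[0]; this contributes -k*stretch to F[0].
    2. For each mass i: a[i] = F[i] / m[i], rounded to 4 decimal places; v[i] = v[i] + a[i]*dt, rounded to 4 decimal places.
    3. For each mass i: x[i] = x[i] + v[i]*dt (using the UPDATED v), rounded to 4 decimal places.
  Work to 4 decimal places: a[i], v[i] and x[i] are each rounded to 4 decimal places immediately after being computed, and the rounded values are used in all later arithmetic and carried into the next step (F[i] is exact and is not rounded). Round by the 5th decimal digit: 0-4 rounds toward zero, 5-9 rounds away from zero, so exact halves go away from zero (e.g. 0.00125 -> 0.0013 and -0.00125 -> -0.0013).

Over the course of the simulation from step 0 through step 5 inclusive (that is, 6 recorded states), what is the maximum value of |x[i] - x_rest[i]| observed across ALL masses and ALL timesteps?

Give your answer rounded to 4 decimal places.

Answer: 1.3282

Derivation:
Step 0: x=[4.0000 11.0000] v=[0.0000 0.0000]
Step 1: x=[4.7500 10.5000] v=[1.5000 -1.0000]
Step 2: x=[5.7500 9.8125] v=[2.0000 -1.3750]
Step 3: x=[6.3282 9.3594] v=[1.1563 -0.9063]
Step 4: x=[6.0821 9.3985] v=[-0.4922 0.0781]
Step 5: x=[5.1446 9.8585] v=[-1.8751 0.9199]
Max displacement = 1.3282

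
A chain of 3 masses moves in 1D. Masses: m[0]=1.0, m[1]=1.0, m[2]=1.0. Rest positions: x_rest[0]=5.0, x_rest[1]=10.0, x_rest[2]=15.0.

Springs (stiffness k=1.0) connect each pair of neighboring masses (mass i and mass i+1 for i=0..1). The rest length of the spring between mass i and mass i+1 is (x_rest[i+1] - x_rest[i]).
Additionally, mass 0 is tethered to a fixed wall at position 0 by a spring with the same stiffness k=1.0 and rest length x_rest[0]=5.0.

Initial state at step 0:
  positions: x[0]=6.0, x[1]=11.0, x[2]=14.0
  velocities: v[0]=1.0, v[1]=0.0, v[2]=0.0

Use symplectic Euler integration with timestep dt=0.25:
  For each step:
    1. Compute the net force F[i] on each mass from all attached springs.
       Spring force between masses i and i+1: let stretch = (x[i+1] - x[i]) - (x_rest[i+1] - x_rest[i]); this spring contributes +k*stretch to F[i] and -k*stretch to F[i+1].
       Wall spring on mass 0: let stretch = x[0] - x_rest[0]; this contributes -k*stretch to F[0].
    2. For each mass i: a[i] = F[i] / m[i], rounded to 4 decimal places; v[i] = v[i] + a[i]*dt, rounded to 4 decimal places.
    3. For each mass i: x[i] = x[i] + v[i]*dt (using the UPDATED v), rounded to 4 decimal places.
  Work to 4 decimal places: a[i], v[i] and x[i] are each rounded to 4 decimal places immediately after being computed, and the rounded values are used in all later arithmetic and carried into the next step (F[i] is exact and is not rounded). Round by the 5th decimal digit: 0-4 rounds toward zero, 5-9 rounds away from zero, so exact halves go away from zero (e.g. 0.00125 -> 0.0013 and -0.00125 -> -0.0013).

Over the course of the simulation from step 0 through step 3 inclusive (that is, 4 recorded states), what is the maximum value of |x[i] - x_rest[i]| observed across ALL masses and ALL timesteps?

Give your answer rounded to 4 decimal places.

Answer: 1.2813

Derivation:
Step 0: x=[6.0000 11.0000 14.0000] v=[1.0000 0.0000 0.0000]
Step 1: x=[6.1875 10.8750 14.1250] v=[0.7500 -0.5000 0.5000]
Step 2: x=[6.2813 10.6602 14.3594] v=[0.3750 -0.8594 0.9375]
Step 3: x=[6.2562 10.4029 14.6751] v=[-0.1006 -1.0293 1.2627]
Max displacement = 1.2813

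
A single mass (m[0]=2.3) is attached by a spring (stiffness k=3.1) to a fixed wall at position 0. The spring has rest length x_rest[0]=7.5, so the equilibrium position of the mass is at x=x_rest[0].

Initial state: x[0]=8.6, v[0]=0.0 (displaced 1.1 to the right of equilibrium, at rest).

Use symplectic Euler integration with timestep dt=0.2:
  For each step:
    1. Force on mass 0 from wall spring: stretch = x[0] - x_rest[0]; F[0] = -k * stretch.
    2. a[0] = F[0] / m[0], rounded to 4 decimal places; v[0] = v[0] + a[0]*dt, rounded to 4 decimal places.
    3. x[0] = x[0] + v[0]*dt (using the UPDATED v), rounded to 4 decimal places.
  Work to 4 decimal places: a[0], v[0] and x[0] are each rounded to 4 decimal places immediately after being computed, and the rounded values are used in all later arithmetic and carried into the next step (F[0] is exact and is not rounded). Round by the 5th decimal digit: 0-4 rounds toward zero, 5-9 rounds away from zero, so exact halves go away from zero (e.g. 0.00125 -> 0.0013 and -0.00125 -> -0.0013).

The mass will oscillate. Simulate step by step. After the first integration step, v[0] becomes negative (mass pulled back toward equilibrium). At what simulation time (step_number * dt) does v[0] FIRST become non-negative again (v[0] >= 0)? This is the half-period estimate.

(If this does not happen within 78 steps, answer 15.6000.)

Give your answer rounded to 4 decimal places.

Answer: 2.8000

Derivation:
Step 0: x=[8.6000] v=[0.0000]
Step 1: x=[8.5407] v=[-0.2965]
Step 2: x=[8.4253] v=[-0.5770]
Step 3: x=[8.2600] v=[-0.8264]
Step 4: x=[8.0537] v=[-1.0313]
Step 5: x=[7.8176] v=[-1.1806]
Step 6: x=[7.5644] v=[-1.2662]
Step 7: x=[7.3077] v=[-1.2836]
Step 8: x=[7.0613] v=[-1.2318]
Step 9: x=[6.8386] v=[-1.1135]
Step 10: x=[6.6516] v=[-0.9352]
Step 11: x=[6.5103] v=[-0.7065]
Step 12: x=[6.4224] v=[-0.4397]
Step 13: x=[6.3926] v=[-0.1492]
Step 14: x=[6.4225] v=[0.1493]
First v>=0 after going negative at step 14, time=2.8000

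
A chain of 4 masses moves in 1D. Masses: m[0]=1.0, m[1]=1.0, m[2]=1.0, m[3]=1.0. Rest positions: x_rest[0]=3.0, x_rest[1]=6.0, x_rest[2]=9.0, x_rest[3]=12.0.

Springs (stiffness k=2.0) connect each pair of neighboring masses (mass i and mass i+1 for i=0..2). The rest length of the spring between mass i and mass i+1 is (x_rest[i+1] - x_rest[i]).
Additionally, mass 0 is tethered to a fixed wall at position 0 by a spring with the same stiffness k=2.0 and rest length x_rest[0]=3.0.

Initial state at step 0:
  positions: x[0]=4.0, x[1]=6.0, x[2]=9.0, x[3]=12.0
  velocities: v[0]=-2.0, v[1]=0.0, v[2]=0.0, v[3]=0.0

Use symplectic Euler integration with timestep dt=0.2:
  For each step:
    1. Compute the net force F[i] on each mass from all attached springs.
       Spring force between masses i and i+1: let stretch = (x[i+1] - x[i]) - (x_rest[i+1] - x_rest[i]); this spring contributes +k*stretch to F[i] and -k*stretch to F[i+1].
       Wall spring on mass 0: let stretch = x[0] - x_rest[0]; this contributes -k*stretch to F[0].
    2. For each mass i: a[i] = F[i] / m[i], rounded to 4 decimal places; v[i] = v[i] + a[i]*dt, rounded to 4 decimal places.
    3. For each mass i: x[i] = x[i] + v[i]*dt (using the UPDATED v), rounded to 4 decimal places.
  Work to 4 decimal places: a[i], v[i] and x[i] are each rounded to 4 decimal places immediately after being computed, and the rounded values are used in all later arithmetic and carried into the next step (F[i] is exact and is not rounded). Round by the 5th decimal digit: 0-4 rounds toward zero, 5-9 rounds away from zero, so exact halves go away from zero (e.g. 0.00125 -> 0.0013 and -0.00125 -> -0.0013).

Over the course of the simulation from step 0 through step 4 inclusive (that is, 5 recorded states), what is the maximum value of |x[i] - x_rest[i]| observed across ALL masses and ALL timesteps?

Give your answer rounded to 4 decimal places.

Step 0: x=[4.0000 6.0000 9.0000 12.0000] v=[-2.0000 0.0000 0.0000 0.0000]
Step 1: x=[3.4400 6.0800 9.0000 12.0000] v=[-2.8000 0.4000 0.0000 0.0000]
Step 2: x=[2.8160 6.1824 9.0064 12.0000] v=[-3.1200 0.5120 0.0320 0.0000]
Step 3: x=[2.2360 6.2414 9.0264 12.0005] v=[-2.8998 0.2950 0.0998 0.0026]
Step 4: x=[1.7976 6.2028 9.0615 12.0031] v=[-2.1920 -0.1932 0.1754 0.0130]
Max displacement = 1.2024

Answer: 1.2024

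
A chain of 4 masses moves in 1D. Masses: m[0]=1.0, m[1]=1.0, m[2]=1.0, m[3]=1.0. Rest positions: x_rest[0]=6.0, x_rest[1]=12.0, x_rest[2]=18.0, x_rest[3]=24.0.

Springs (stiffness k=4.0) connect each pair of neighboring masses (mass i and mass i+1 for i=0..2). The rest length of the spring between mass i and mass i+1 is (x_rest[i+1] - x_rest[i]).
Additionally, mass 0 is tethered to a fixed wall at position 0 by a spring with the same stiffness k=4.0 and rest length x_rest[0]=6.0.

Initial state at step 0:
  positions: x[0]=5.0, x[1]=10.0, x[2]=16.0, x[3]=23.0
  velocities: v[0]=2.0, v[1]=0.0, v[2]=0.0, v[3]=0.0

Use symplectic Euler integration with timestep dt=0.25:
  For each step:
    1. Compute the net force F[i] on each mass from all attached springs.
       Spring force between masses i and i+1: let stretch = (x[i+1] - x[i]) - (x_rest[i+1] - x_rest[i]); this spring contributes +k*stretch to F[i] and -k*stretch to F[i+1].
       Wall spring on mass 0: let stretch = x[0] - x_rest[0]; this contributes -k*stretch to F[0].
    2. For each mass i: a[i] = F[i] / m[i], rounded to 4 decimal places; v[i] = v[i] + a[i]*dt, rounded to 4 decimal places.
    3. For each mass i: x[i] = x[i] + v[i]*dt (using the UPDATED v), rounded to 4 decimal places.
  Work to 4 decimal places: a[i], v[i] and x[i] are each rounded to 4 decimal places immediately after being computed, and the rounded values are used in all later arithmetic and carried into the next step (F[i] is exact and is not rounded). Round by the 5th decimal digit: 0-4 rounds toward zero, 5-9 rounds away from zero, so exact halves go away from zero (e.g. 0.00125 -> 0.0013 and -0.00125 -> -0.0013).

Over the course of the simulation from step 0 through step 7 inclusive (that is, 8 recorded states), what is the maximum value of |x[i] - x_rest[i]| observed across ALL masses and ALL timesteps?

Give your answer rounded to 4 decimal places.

Answer: 2.0195

Derivation:
Step 0: x=[5.0000 10.0000 16.0000 23.0000] v=[2.0000 0.0000 0.0000 0.0000]
Step 1: x=[5.5000 10.2500 16.2500 22.7500] v=[2.0000 1.0000 1.0000 -1.0000]
Step 2: x=[5.8125 10.8125 16.6250 22.3750] v=[1.2500 2.2500 1.5000 -1.5000]
Step 3: x=[5.9219 11.5781 16.9844 22.0625] v=[0.4375 3.0625 1.4375 -1.2500]
Step 4: x=[5.9649 12.2813 17.2617 21.9805] v=[0.1718 2.8126 1.1093 -0.3281]
Step 5: x=[6.0957 12.6505 17.4736 22.2188] v=[0.5233 1.4766 0.8477 0.9531]
Step 6: x=[6.3413 12.5867 17.6661 22.7708] v=[0.9824 -0.2551 0.7698 2.2079]
Step 7: x=[6.5629 12.2314 17.8649 23.5466] v=[0.8865 -1.4211 0.7951 3.1032]
Max displacement = 2.0195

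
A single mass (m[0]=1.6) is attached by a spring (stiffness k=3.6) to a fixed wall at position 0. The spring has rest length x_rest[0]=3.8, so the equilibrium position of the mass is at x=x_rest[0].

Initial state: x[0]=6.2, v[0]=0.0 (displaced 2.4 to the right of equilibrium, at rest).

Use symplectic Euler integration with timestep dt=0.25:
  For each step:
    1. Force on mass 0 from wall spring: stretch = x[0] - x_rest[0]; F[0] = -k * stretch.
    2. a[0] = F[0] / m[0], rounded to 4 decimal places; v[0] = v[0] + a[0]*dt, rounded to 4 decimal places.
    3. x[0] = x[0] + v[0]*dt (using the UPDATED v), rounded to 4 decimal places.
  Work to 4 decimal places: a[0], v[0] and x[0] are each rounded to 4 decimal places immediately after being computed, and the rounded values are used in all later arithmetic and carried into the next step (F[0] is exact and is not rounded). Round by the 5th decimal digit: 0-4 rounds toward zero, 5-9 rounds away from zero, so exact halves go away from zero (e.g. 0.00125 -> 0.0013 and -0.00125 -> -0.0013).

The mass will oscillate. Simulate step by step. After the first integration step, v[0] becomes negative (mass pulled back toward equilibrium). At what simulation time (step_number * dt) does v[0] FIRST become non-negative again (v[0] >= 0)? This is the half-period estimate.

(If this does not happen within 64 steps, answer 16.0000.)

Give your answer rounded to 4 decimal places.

Answer: 2.2500

Derivation:
Step 0: x=[6.2000] v=[0.0000]
Step 1: x=[5.8625] v=[-1.3500]
Step 2: x=[5.2350] v=[-2.5102]
Step 3: x=[4.4057] v=[-3.3174]
Step 4: x=[3.4912] v=[-3.6581]
Step 5: x=[2.6201] v=[-3.4844]
Step 6: x=[1.9149] v=[-2.8207]
Step 7: x=[1.4748] v=[-1.7603]
Step 8: x=[1.3617] v=[-0.4524]
Step 9: x=[1.5915] v=[0.9192]
First v>=0 after going negative at step 9, time=2.2500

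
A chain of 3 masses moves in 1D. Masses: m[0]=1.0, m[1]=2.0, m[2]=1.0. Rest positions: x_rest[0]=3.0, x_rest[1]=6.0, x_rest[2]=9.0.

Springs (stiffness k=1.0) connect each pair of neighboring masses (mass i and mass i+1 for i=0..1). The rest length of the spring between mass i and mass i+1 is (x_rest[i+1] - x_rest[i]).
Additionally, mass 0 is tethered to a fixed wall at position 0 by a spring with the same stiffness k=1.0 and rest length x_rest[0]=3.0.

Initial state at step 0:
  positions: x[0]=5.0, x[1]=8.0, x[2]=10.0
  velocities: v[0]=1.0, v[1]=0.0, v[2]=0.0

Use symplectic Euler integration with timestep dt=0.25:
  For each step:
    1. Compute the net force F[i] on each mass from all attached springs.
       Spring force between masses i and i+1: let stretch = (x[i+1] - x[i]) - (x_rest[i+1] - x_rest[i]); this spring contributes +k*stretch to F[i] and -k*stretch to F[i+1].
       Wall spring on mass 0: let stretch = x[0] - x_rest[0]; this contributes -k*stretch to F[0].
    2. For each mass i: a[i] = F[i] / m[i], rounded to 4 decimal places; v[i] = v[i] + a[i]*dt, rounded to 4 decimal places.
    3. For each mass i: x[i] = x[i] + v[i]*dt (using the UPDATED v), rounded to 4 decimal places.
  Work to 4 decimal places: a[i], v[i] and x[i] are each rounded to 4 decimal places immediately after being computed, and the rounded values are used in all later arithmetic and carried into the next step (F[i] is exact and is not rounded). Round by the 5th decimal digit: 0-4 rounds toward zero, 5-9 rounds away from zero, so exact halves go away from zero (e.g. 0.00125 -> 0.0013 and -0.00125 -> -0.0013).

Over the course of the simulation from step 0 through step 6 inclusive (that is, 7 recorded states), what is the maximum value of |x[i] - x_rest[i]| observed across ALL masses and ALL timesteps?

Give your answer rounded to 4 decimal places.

Answer: 2.1250

Derivation:
Step 0: x=[5.0000 8.0000 10.0000] v=[1.0000 0.0000 0.0000]
Step 1: x=[5.1250 7.9688 10.0625] v=[0.5000 -0.1250 0.2500]
Step 2: x=[5.1074 7.9141 10.1817] v=[-0.0703 -0.2188 0.4766]
Step 3: x=[4.9460 7.8426 10.3466] v=[-0.6455 -0.2862 0.6597]
Step 4: x=[4.6565 7.7588 10.5425] v=[-1.1579 -0.3353 0.7837]
Step 5: x=[4.2699 7.6650 10.7520] v=[-1.5465 -0.3751 0.8378]
Step 6: x=[3.8286 7.5616 10.9560] v=[-1.7652 -0.4136 0.8161]
Max displacement = 2.1250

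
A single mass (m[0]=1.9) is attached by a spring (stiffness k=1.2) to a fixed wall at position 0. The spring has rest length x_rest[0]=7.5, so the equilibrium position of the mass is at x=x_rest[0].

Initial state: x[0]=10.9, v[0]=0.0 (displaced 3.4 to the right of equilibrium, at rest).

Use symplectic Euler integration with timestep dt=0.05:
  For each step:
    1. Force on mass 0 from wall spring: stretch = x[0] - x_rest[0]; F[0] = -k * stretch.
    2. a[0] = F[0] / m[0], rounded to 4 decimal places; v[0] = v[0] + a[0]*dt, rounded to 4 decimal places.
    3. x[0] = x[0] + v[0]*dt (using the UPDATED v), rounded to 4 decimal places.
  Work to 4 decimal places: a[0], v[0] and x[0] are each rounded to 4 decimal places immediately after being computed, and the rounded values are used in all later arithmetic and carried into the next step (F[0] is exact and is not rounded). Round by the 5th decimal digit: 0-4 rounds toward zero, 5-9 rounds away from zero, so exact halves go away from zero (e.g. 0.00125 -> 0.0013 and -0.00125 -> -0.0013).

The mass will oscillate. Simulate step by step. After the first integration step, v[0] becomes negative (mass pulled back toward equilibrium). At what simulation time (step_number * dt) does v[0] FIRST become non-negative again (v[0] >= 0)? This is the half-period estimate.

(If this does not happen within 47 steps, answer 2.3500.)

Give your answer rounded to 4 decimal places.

Answer: 2.3500

Derivation:
Step 0: x=[10.9000] v=[0.0000]
Step 1: x=[10.8946] v=[-0.1074]
Step 2: x=[10.8839] v=[-0.2146]
Step 3: x=[10.8678] v=[-0.3215]
Step 4: x=[10.8464] v=[-0.4279]
Step 5: x=[10.8197] v=[-0.5336]
Step 6: x=[10.7878] v=[-0.6384]
Step 7: x=[10.7507] v=[-0.7422]
Step 8: x=[10.7085] v=[-0.8449]
Step 9: x=[10.6612] v=[-0.9462]
Step 10: x=[10.6089] v=[-1.0460]
Step 11: x=[10.5517] v=[-1.1442]
Step 12: x=[10.4897] v=[-1.2406]
Step 13: x=[10.4230] v=[-1.3350]
Step 14: x=[10.3516] v=[-1.4273]
Step 15: x=[10.2757] v=[-1.5174]
Step 16: x=[10.1954] v=[-1.6051]
Step 17: x=[10.1109] v=[-1.6902]
Step 18: x=[10.0223] v=[-1.7727]
Step 19: x=[9.9297] v=[-1.8524]
Step 20: x=[9.8332] v=[-1.9291]
Step 21: x=[9.7331] v=[-2.0028]
Step 22: x=[9.6294] v=[-2.0733]
Step 23: x=[9.5224] v=[-2.1405]
Step 24: x=[9.4122] v=[-2.2044]
Step 25: x=[9.2990] v=[-2.2648]
Step 26: x=[9.1829] v=[-2.3216]
Step 27: x=[9.0642] v=[-2.3747]
Step 28: x=[8.9430] v=[-2.4241]
Step 29: x=[8.8195] v=[-2.4697]
Step 30: x=[8.6939] v=[-2.5114]
Step 31: x=[8.5664] v=[-2.5491]
Step 32: x=[8.4373] v=[-2.5828]
Step 33: x=[8.3067] v=[-2.6124]
Step 34: x=[8.1748] v=[-2.6379]
Step 35: x=[8.0418] v=[-2.6592]
Step 36: x=[7.9080] v=[-2.6763]
Step 37: x=[7.7735] v=[-2.6892]
Step 38: x=[7.6386] v=[-2.6978]
Step 39: x=[7.5035] v=[-2.7022]
Step 40: x=[7.3684] v=[-2.7023]
Step 41: x=[7.2335] v=[-2.6981]
Step 42: x=[7.0990] v=[-2.6897]
Step 43: x=[6.9652] v=[-2.6770]
Step 44: x=[6.8322] v=[-2.6601]
Step 45: x=[6.7003] v=[-2.6390]
Step 46: x=[6.5696] v=[-2.6137]
Step 47: x=[6.4404] v=[-2.5843]
v[0] did not become non-negative within 47 steps; using fallback time=2.3500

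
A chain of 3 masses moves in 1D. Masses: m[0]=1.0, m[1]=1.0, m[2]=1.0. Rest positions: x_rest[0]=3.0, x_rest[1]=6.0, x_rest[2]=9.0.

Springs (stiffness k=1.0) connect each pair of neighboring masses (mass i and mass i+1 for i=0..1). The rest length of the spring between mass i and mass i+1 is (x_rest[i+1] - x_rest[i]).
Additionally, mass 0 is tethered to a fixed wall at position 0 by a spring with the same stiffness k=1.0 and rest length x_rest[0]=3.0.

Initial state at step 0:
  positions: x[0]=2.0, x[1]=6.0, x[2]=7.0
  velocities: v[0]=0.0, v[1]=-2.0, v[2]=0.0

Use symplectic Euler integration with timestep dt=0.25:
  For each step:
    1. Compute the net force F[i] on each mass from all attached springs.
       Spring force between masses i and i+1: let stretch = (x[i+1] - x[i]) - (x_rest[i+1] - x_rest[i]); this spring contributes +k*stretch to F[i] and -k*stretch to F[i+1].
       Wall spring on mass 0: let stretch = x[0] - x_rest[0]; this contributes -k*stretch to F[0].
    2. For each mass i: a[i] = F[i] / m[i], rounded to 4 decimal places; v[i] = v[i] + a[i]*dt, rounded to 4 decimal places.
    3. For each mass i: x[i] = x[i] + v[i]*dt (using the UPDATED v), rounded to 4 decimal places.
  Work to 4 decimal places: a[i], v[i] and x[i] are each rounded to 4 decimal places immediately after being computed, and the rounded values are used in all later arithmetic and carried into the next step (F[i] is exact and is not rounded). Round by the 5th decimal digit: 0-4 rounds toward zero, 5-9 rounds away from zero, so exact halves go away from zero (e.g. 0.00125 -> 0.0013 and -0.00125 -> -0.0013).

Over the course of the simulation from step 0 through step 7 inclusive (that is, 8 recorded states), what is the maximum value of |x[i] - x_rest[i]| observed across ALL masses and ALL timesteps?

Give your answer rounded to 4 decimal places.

Answer: 3.1819

Derivation:
Step 0: x=[2.0000 6.0000 7.0000] v=[0.0000 -2.0000 0.0000]
Step 1: x=[2.1250 5.3125 7.1250] v=[0.5000 -2.7500 0.5000]
Step 2: x=[2.3164 4.5391 7.3242] v=[0.7656 -3.0938 0.7969]
Step 3: x=[2.5020 3.8008 7.5369] v=[0.7422 -2.9532 0.8506]
Step 4: x=[2.6124 3.2148 7.7036] v=[0.4414 -2.3439 0.6666]
Step 5: x=[2.5971 2.8717 7.7772] v=[-0.0611 -1.3723 0.2944]
Step 6: x=[2.4367 2.8181 7.7317] v=[-0.6417 -0.2146 -0.1820]
Step 7: x=[2.1478 3.0477 7.5666] v=[-1.1555 0.9185 -0.6604]
Max displacement = 3.1819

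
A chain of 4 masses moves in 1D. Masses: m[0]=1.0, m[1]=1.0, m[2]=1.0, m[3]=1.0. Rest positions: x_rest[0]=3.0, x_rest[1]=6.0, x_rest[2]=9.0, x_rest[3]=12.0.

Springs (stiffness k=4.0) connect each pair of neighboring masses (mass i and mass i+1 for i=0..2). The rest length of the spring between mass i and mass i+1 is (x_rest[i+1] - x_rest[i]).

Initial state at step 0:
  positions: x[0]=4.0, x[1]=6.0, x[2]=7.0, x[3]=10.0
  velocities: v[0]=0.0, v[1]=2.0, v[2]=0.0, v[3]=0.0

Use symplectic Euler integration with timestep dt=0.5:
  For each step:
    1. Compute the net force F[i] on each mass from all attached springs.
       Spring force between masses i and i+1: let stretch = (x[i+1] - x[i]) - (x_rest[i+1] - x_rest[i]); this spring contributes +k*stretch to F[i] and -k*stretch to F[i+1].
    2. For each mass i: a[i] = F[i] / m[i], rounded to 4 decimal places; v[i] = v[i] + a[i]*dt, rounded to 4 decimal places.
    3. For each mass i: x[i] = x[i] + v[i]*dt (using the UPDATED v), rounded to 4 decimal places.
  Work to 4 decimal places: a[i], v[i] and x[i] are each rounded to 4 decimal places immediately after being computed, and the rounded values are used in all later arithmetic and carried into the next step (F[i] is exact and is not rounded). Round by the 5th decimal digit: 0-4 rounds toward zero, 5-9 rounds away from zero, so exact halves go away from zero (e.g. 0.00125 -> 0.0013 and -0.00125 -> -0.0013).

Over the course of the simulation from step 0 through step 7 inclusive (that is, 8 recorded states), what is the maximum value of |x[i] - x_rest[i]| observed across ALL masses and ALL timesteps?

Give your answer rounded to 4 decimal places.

Answer: 3.0000

Derivation:
Step 0: x=[4.0000 6.0000 7.0000 10.0000] v=[0.0000 2.0000 0.0000 0.0000]
Step 1: x=[3.0000 6.0000 9.0000 10.0000] v=[-2.0000 0.0000 4.0000 0.0000]
Step 2: x=[2.0000 6.0000 9.0000 12.0000] v=[-2.0000 0.0000 0.0000 4.0000]
Step 3: x=[2.0000 5.0000 9.0000 14.0000] v=[0.0000 -2.0000 0.0000 4.0000]
Step 4: x=[2.0000 5.0000 10.0000 14.0000] v=[0.0000 0.0000 2.0000 0.0000]
Step 5: x=[2.0000 7.0000 10.0000 13.0000] v=[0.0000 4.0000 0.0000 -2.0000]
Step 6: x=[4.0000 7.0000 10.0000 12.0000] v=[4.0000 0.0000 0.0000 -2.0000]
Step 7: x=[6.0000 7.0000 9.0000 12.0000] v=[4.0000 0.0000 -2.0000 0.0000]
Max displacement = 3.0000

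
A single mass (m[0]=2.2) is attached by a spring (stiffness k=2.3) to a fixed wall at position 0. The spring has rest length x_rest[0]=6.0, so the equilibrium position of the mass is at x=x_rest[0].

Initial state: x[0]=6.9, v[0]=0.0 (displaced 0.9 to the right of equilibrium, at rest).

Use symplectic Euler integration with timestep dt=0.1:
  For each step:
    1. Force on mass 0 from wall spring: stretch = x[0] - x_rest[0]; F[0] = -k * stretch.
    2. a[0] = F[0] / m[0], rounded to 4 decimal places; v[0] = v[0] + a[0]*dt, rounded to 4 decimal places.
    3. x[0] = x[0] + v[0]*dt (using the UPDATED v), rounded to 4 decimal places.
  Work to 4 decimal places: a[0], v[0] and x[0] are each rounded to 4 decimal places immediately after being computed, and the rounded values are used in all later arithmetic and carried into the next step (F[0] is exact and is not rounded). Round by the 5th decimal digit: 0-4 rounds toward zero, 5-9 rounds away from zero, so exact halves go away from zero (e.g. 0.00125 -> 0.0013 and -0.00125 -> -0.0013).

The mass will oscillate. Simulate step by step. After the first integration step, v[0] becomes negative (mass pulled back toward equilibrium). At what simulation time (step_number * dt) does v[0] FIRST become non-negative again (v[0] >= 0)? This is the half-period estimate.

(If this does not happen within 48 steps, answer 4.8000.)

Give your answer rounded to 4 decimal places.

Step 0: x=[6.9000] v=[0.0000]
Step 1: x=[6.8906] v=[-0.0941]
Step 2: x=[6.8719] v=[-0.1872]
Step 3: x=[6.8441] v=[-0.2784]
Step 4: x=[6.8074] v=[-0.3667]
Step 5: x=[6.7623] v=[-0.4511]
Step 6: x=[6.7092] v=[-0.5308]
Step 7: x=[6.6487] v=[-0.6049]
Step 8: x=[6.5814] v=[-0.6727]
Step 9: x=[6.5081] v=[-0.7335]
Step 10: x=[6.4294] v=[-0.7866]
Step 11: x=[6.3463] v=[-0.8315]
Step 12: x=[6.2595] v=[-0.8677]
Step 13: x=[6.1700] v=[-0.8948]
Step 14: x=[6.0787] v=[-0.9126]
Step 15: x=[5.9866] v=[-0.9208]
Step 16: x=[5.8947] v=[-0.9194]
Step 17: x=[5.8039] v=[-0.9084]
Step 18: x=[5.7151] v=[-0.8879]
Step 19: x=[5.6293] v=[-0.8581]
Step 20: x=[5.5474] v=[-0.8193]
Step 21: x=[5.4702] v=[-0.7720]
Step 22: x=[5.3985] v=[-0.7166]
Step 23: x=[5.3331] v=[-0.6537]
Step 24: x=[5.2747] v=[-0.5840]
Step 25: x=[5.2239] v=[-0.5082]
Step 26: x=[5.1812] v=[-0.4271]
Step 27: x=[5.1471] v=[-0.3415]
Step 28: x=[5.1219] v=[-0.2523]
Step 29: x=[5.1059] v=[-0.1605]
Step 30: x=[5.0992] v=[-0.0670]
Step 31: x=[5.1019] v=[0.0272]
First v>=0 after going negative at step 31, time=3.1000

Answer: 3.1000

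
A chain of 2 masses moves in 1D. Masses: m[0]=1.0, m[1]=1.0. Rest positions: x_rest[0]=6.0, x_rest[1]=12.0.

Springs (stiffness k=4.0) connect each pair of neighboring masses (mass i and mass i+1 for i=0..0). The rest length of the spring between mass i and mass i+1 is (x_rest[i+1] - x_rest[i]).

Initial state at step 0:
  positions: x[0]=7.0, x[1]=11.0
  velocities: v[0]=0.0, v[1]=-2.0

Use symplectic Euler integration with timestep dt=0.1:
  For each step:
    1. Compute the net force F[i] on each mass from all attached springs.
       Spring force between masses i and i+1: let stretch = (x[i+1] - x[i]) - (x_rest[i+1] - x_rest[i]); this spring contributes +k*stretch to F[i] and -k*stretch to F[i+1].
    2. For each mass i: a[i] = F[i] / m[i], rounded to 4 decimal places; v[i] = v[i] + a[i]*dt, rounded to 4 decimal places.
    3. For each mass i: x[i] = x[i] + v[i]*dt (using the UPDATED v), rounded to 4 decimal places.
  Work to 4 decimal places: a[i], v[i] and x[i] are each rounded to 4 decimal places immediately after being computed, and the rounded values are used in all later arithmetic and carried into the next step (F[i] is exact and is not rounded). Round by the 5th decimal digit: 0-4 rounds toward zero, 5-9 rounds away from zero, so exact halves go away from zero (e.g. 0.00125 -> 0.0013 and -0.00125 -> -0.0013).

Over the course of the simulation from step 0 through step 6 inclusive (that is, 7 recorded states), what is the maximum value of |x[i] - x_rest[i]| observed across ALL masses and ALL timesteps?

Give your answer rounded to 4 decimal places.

Answer: 1.1584

Derivation:
Step 0: x=[7.0000 11.0000] v=[0.0000 -2.0000]
Step 1: x=[6.9200 10.8800] v=[-0.8000 -1.2000]
Step 2: x=[6.7584 10.8416] v=[-1.6160 -0.3840]
Step 3: x=[6.5201 10.8799] v=[-2.3827 0.3827]
Step 4: x=[6.2162 10.9838] v=[-3.0388 1.0388]
Step 5: x=[5.8630 11.1370] v=[-3.5318 1.5318]
Step 6: x=[5.4808 11.3192] v=[-3.8222 1.8222]
Max displacement = 1.1584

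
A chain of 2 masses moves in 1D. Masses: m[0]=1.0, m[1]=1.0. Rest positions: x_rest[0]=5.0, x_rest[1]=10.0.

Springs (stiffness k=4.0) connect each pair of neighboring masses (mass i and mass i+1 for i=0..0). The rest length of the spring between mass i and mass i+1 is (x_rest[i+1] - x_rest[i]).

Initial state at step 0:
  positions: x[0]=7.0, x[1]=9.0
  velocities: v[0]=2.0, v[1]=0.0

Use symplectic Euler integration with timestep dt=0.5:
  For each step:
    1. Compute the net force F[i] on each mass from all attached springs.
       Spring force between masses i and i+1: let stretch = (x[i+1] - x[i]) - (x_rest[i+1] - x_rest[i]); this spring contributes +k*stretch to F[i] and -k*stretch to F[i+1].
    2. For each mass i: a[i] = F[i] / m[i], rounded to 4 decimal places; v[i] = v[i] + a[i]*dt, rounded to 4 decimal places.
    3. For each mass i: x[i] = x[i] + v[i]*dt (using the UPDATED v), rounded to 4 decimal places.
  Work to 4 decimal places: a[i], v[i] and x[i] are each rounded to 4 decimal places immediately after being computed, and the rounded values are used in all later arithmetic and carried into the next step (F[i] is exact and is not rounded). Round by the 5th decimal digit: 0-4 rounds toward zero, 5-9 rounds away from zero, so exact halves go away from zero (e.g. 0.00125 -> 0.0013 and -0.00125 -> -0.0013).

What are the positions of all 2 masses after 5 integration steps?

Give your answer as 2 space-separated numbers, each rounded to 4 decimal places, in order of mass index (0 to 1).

Step 0: x=[7.0000 9.0000] v=[2.0000 0.0000]
Step 1: x=[5.0000 12.0000] v=[-4.0000 6.0000]
Step 2: x=[5.0000 13.0000] v=[0.0000 2.0000]
Step 3: x=[8.0000 11.0000] v=[6.0000 -4.0000]
Step 4: x=[9.0000 11.0000] v=[2.0000 0.0000]
Step 5: x=[7.0000 14.0000] v=[-4.0000 6.0000]

Answer: 7.0000 14.0000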